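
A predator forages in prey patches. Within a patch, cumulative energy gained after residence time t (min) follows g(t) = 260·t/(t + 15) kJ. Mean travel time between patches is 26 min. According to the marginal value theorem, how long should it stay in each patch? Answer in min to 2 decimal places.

19.75 min

Optimal t* satisfies g'(t*) = g(t*)/(T + t*).
g'(t) = 260·15/(t + 15)². Setting 260·15/(t+15)² = 260t/[(t+15)(26+t)] gives 15(26+t) = t(t+15), so t² = 15×26 = 390.
t* = √390 = 19.75 min.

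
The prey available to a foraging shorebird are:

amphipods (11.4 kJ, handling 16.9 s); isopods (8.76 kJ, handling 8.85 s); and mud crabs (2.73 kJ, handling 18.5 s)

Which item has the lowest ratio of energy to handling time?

Profitability E/h (kJ/s): amphipods = 11.4/16.9 = 0.675, isopods = 8.76/8.85 = 0.99, mud crabs = 2.73/18.5 = 0.148.
Ranked: isopods > amphipods > mud crabs.

mud crabs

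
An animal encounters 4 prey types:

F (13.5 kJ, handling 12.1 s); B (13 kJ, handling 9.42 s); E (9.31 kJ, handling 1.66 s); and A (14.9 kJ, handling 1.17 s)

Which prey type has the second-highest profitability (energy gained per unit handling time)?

Profitability E/h (kJ/s): F = 13.5/12.1 = 1.12, B = 13/9.42 = 1.38, E = 9.31/1.66 = 5.61, A = 14.9/1.17 = 12.7.
Ranked: A > E > B > F.

E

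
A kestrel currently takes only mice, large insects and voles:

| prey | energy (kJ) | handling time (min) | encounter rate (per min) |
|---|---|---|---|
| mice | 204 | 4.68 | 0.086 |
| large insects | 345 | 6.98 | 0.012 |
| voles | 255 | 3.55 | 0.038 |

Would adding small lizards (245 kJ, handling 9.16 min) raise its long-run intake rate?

Yes

Intake rate on the current diet: R = (0.086×204 + 0.012×345 + 0.038×255) / (1 + 0.086×4.68 + 0.012×6.98 + 0.038×3.55) = 31.37/1.621 = 19.35 kJ/min.
Profitability of small lizards: 245/9.16 = 26.75 kJ/min.
26.75 > 19.35, so adding small lizards raises the average — include it.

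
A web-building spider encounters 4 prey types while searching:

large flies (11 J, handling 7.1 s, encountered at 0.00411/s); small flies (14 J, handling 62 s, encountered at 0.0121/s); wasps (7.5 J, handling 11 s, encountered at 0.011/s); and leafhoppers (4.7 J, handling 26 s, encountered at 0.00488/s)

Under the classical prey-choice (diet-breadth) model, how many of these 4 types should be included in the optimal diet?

Rank by E/h (J/s): large flies 1.55, wasps 0.682, small flies 0.226, leafhoppers 0.181. Include each in turn until the next type's E/h falls below the running intake rate.
Rate on top 1: 0.04393. wasps: 0.682 > 0.04393 → include.
Rate on top 2: 0.111. small flies: 0.226 > 0.111 → include.
Rate on top 3: 0.1563. leafhoppers: 0.181 > 0.1563 → include.
Optimal diet: large flies, wasps, small flies, leafhoppers — 4 of 4 types.

4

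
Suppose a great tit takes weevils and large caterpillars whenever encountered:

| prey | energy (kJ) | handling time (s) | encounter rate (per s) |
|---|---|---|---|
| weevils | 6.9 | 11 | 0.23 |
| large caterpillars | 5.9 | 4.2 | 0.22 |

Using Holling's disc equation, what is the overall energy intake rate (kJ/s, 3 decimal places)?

R = Σλ_iE_i / (1 + Σλ_ih_i)
Numerator: 0.23×6.9 + 0.22×5.9 = 2.885
Denominator: 1 + 0.23×11 + 0.22×4.2 = 4.454
R = 2.885/4.454 = 0.6477 kJ/s

0.648 kJ/s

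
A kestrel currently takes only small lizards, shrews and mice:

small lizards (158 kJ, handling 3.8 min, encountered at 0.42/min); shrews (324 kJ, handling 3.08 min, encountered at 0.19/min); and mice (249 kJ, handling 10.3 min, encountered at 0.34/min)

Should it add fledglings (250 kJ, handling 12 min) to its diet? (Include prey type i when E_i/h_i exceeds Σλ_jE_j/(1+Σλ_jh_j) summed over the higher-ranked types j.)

Current rate: (0.42×158 + 0.19×324 + 0.34×249)/(1 + 0.42×3.8 + 0.19×3.08 + 0.34×10.3) = 31.81 kJ/min.
fledglings: E/h = 250/12 = 20.83 kJ/min.
20.83 < 31.81, so adding fledglings would lower the average — exclude it.

No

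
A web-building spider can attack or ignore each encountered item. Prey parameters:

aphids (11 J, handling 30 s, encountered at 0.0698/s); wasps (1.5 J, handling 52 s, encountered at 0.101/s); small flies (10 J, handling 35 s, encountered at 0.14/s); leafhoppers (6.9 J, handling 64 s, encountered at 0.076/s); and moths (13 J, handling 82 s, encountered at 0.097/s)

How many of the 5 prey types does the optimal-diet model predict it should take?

2

E/h in descending order: aphids 0.367, small flies 0.286, moths 0.159, leafhoppers 0.108, wasps 0.0288 J/s. The optimal diet is the largest prefix of this list for which every included type satisfies E_i/h_i > R on the types above it.
Rate on top 1: 0.2482. small flies: 0.286 > 0.2482 → include.
Rate on top 2: 0.2712. moths: 0.159 < 0.2712 → exclude; stop.
Optimal diet: aphids, small flies — 2 of 5 types.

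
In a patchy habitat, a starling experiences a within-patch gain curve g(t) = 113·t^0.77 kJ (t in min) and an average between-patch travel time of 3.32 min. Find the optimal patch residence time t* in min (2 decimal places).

Optimal t* satisfies g'(t*) = g(t*)/(T + t*).
g'(t) = 0.77·113·t^-0.23. Setting 0.77·113·t^-0.23 = 113·t^0.77/(3.32+t) gives 0.77(3.32+t) = t, so 0.23·t = 0.77×3.32.
t* = 0.77×3.32/0.23 = 11.11 min.

11.11 min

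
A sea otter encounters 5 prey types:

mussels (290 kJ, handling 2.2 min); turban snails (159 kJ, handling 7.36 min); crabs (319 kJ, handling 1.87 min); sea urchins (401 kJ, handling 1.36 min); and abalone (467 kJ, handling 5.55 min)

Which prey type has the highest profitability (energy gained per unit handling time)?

sea urchins

Profitability E/h (kJ/min): mussels = 290/2.2 = 132, turban snails = 159/7.36 = 21.6, crabs = 319/1.87 = 171, sea urchins = 401/1.36 = 295, abalone = 467/5.55 = 84.1.
Ranked: sea urchins > crabs > mussels > abalone > turban snails.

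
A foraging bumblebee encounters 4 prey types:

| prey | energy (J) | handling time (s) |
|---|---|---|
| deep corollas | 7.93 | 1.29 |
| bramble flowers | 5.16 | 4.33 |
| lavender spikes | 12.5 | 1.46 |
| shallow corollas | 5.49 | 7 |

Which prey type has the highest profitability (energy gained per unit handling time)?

In descending order of E/h:
lavender spikes: 12.5/1.46 = 8.56 J/s
deep corollas: 7.93/1.29 = 6.15 J/s
bramble flowers: 5.16/4.33 = 1.19 J/s
shallow corollas: 5.49/7 = 0.784 J/s

lavender spikes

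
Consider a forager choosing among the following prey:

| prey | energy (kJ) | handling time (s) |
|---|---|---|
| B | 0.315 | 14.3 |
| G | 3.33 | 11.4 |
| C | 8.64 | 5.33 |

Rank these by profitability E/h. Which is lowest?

Profitability E/h (kJ/s): B = 0.315/14.3 = 0.022, G = 3.33/11.4 = 0.292, C = 8.64/5.33 = 1.62.
Ranked: C > G > B.

B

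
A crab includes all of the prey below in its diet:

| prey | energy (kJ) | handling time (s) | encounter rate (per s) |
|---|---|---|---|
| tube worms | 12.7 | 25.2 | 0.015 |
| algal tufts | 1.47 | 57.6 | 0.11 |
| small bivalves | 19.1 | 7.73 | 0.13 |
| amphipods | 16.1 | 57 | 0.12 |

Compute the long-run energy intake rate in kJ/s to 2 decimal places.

0.31 kJ/s

Energy encountered per unit search time: 0.015×12.7 + 0.11×1.47 + 0.13×19.1 + 0.12×16.1 = 4.767 kJ/s.
Handling time per unit search time: 0.015×25.2 + 0.11×57.6 + 0.13×7.73 + 0.12×57 = 14.56.
Rate = 4.767/(1 + 14.56) = 0.3064 kJ/s.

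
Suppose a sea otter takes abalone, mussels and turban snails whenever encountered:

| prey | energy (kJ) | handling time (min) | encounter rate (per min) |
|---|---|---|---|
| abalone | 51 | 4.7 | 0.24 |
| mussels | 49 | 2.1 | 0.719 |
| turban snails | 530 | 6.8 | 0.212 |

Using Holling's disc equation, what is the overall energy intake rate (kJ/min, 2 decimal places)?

R = (0.24×51 + 0.719×49 + 0.212×530) / (1 + 0.24×4.7 + 0.719×2.1 + 0.212×6.8) = 159.8/5.079 = 31.47 kJ/min.

31.47 kJ/min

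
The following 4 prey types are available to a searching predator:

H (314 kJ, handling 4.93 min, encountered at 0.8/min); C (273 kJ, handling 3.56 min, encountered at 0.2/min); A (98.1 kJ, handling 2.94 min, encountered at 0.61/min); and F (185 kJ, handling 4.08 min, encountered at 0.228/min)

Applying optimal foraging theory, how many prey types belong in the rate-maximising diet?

Profitabilities (E/h, kJ/min): C 76.7, H 63.7, F 45.3, A 33.4. Add prey in this order while the next type's profitability exceeds the intake rate on those already taken.
Rate on top 1: 31.89. H: 63.7 > 31.89 → include.
Rate on top 2: 54.07. F: 45.3 < 54.07 → exclude; stop.
Optimal diet: C, H — 2 of 4 types.

2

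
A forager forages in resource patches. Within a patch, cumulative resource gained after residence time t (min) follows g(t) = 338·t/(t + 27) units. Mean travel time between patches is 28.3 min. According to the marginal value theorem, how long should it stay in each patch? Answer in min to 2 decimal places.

By the marginal value theorem, leave when the instantaneous gain rate g'(t) equals the habitat-wide average g(t)/(T + t).
g'(t) = 338·27/(t + 27)². Setting 338·27/(t+27)² = 338t/[(t+27)(28.3+t)] gives 27(28.3+t) = t(t+27), so t² = 27×28.3 = 764.1.
t* = √764.1 = 27.64 min.

27.64 min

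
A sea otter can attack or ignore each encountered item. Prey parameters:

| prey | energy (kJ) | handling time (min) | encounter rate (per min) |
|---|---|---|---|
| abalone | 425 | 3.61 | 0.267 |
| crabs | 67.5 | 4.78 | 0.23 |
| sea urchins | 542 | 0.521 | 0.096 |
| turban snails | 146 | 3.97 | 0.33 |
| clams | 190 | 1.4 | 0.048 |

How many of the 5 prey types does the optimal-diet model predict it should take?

3

Profitabilities (E/h, kJ/min): sea urchins 1.04e+03, clams 136, abalone 118, turban snails 36.8, crabs 14.1. Add prey in this order while the next type's profitability exceeds the intake rate on those already taken.
Rate on top 1: 49.55. clams: 136 > 49.55 → include.
Rate on top 2: 54.74. abalone: 118 > 54.74 → include.
Rate on top 3: 83.91. turban snails: 36.8 < 83.91 → exclude; stop.
Optimal diet: sea urchins, clams, abalone — 3 of 5 types.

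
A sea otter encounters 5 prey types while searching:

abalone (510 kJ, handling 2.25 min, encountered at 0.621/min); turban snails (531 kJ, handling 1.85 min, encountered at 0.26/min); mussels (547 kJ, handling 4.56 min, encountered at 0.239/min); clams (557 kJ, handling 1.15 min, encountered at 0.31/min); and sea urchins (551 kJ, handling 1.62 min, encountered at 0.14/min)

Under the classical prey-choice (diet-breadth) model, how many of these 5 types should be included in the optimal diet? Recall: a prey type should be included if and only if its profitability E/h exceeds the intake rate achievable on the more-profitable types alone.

E/h in descending order: clams 484, sea urchins 340, turban snails 287, abalone 227, mussels 120 kJ/min. The optimal diet is the largest prefix of this list for which every included type satisfies E_i/h_i > R on the types above it.
Rate on top 1: 127.3. sea urchins: 340 > 127.3 → include.
Rate on top 2: 157.8. turban snails: 287 > 157.8 → include.
Rate on top 3: 187.9. abalone: 227 > 187.9 → include.
Rate on top 4: 203.5. mussels: 120 < 203.5 → exclude; stop.
Optimal diet: clams, sea urchins, turban snails, abalone — 4 of 5 types.

4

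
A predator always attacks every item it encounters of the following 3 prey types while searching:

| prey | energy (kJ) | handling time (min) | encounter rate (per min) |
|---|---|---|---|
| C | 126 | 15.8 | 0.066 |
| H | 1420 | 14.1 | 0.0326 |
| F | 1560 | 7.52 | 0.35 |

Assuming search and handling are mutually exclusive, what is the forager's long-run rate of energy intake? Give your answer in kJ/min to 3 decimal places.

R = (0.066×126 + 0.0326×1420 + 0.35×1560) / (1 + 0.066×15.8 + 0.0326×14.1 + 0.35×7.52) = 600.6/5.134 = 117 kJ/min.

116.976 kJ/min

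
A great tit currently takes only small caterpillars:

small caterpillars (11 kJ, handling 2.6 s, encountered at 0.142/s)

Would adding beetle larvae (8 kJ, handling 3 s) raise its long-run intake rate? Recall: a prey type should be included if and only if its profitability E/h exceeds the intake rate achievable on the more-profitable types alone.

Yes

Current rate: (0.142×11)/(1 + 0.142×2.6) = 1.141 kJ/s.
beetle larvae: E/h = 8/3 = 2.667 kJ/s.
Since 2.667 > R, including beetle larvae increases the long-run rate.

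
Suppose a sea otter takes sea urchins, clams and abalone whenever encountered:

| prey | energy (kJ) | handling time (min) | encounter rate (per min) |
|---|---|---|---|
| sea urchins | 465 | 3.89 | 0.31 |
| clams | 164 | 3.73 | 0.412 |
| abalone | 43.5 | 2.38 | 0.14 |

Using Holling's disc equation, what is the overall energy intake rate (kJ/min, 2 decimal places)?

R = Σλ_iE_i / (1 + Σλ_ih_i)
Numerator: 0.31×465 + 0.412×164 + 0.14×43.5 = 217.8
Denominator: 1 + 0.31×3.89 + 0.412×3.73 + 0.14×2.38 = 4.076
R = 217.8/4.076 = 53.44 kJ/min

53.44 kJ/min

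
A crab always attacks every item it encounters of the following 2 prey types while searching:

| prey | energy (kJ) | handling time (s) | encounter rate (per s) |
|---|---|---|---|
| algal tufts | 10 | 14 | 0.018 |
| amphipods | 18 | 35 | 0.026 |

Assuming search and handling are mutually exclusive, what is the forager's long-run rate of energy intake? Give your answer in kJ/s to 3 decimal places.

0.300 kJ/s

Energy encountered per unit search time: 0.018×10 + 0.026×18 = 0.648 kJ/s.
Handling time per unit search time: 0.018×14 + 0.026×35 = 1.162.
Rate = 0.648/(1 + 1.162) = 0.2997 kJ/s.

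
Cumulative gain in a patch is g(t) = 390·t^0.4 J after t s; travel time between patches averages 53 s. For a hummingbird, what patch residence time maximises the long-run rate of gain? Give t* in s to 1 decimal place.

By the marginal value theorem, leave when the instantaneous gain rate g'(t) equals the habitat-wide average g(t)/(T + t).
g'(t) = 0.4·390·t^-0.6. Setting 0.4·390·t^-0.6 = 390·t^0.4/(53+t) gives 0.4(53+t) = t, so 0.60·t = 0.4×53.
t* = 0.4×53/0.60 = 35.33 s.

35.3 s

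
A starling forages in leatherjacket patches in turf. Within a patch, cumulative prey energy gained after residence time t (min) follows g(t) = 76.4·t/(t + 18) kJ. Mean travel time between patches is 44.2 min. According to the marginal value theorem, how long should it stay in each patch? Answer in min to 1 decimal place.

28.2 min

Optimal t* satisfies g'(t*) = g(t*)/(T + t*).
g'(t) = 76.4·18/(t + 18)². Setting 76.4·18/(t+18)² = 76.4t/[(t+18)(44.2+t)] gives 18(44.2+t) = t(t+18), so t² = 18×44.2 = 795.6.
t* = √795.6 = 28.21 min.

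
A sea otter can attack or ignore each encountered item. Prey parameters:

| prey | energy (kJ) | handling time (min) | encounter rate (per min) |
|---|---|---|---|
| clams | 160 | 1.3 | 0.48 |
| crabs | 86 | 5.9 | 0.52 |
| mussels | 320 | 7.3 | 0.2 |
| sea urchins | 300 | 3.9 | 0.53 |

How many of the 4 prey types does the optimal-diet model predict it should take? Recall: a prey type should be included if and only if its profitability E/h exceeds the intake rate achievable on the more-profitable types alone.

E/h in descending order: clams 123, sea urchins 76.9, mussels 43.8, crabs 14.6 kJ/min. The optimal diet is the largest prefix of this list for which every included type satisfies E_i/h_i > R on the types above it.
Rate on top 1: 47.29. sea urchins: 76.9 > 47.29 → include.
Rate on top 2: 63.89. mussels: 43.8 < 63.89 → exclude; stop.
Optimal diet: clams, sea urchins — 2 of 4 types.

2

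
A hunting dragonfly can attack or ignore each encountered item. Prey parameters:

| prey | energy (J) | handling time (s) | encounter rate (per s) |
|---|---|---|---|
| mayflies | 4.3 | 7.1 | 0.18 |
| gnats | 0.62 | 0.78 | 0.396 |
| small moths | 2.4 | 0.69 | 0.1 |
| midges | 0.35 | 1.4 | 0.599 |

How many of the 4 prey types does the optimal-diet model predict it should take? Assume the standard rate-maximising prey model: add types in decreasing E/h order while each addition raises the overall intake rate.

Profitabilities (E/h, J/s): small moths 3.48, gnats 0.795, mayflies 0.606, midges 0.25. Add prey in this order while the next type's profitability exceeds the intake rate on those already taken.
Rate on top 1: 0.2245. gnats: 0.795 > 0.2245 → include.
Rate on top 2: 0.3524. mayflies: 0.606 > 0.3524 → include.
Rate on top 3: 0.4742. midges: 0.25 < 0.4742 → exclude; stop.
Optimal diet: small moths, gnats, mayflies — 3 of 4 types.

3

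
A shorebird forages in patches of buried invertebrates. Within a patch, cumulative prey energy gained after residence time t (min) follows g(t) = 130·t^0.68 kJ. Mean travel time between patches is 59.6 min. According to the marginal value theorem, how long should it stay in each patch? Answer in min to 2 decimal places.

126.65 min

By the marginal value theorem, leave when the instantaneous gain rate g'(t) equals the habitat-wide average g(t)/(T + t).
g'(t) = 0.68·130·t^-0.32. Setting 0.68·130·t^-0.32 = 130·t^0.68/(59.6+t) gives 0.68(59.6+t) = t, so 0.32·t = 0.68×59.6.
t* = 0.68×59.6/0.32 = 126.7 min.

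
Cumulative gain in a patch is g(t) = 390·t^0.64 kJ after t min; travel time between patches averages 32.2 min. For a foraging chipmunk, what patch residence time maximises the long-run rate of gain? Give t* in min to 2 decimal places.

57.24 min

Maximise g(t)/(T+t): set derivative to zero → g'(t)(T+t) = g(t).
g'(t) = 0.64·390·t^-0.36. Setting 0.64·390·t^-0.36 = 390·t^0.64/(32.2+t) gives 0.64(32.2+t) = t, so 0.36·t = 0.64×32.2.
t* = 0.64×32.2/0.36 = 57.24 min.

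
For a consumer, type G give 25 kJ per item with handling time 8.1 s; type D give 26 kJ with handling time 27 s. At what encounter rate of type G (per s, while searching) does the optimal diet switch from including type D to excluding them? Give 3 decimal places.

Drop type D once their profitability E₂/h₂ falls below the rate achievable on type G alone: E₂/h₂ = λE₁/(1 + λh₁).
Solve for λ: λE₁h₂ = E₂(1 + λh₁) → λ(E₁h₂ − E₂h₁) = E₂ → λ = E₂/(E₁h₂ − E₂h₁).
λ = 26/(25×27 − 26×8.1) = 26/464.4 = 0.05599 per s.

0.056 per s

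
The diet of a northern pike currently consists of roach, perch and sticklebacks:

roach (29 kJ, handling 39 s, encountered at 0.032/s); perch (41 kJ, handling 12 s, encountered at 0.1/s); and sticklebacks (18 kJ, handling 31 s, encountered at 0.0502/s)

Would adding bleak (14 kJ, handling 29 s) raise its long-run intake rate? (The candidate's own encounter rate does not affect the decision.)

Intake rate on the current diet: R = (0.032×29 + 0.1×41 + 0.0502×18) / (1 + 0.032×39 + 0.1×12 + 0.0502×31) = 5.932/5.004 = 1.185 kJ/s.
bleak: E/h = 14/29 = 0.4828 kJ/s.
0.4828 < 1.185, so adding bleak would lower the average — exclude it.

No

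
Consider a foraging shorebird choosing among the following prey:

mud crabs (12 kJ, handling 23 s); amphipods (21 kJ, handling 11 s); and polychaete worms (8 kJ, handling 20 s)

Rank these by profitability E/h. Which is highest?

Profitability E/h (kJ/s): mud crabs = 12/23 = 0.522, amphipods = 21/11 = 1.91, polychaete worms = 8/20 = 0.4.
Ranked: amphipods > mud crabs > polychaete worms.

amphipods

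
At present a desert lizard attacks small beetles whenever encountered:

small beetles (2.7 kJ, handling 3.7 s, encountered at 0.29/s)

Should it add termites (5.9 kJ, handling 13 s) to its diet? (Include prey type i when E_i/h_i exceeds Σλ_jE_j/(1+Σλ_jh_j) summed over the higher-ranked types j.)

On small beetles alone, R = ΣλE/(1+Σλh) = 0.783/2.073 = 0.3777 kJ/s.
termites: E/h = 5.9/13 = 0.4538 kJ/s.
Since 0.4538 > R, including termites increases the long-run rate.

Yes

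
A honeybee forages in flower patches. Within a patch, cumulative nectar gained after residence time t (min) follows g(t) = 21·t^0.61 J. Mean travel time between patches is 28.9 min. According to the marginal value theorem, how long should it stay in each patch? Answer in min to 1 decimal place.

Maximise g(t)/(T+t): set derivative to zero → g'(t)(T+t) = g(t).
g'(t) = 0.61·21·t^-0.39. Setting 0.61·21·t^-0.39 = 21·t^0.61/(28.9+t) gives 0.61(28.9+t) = t, so 0.39·t = 0.61×28.9.
t* = 0.61×28.9/0.39 = 45.2 min.

45.2 min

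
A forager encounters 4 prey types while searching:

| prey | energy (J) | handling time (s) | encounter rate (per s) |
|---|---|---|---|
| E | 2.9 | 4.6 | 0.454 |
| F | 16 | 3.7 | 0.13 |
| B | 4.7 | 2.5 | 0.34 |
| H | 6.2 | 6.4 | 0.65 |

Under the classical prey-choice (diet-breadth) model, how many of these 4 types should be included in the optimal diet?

2

Profitabilities (E/h, J/s): F 4.32, B 1.88, H 0.969, E 0.63. Add prey in this order while the next type's profitability exceeds the intake rate on those already taken.
Rate on top 1: 1.404. B: 1.88 > 1.404 → include.
Rate on top 2: 1.578. H: 0.969 < 1.578 → exclude; stop.
Optimal diet: F, B — 2 of 4 types.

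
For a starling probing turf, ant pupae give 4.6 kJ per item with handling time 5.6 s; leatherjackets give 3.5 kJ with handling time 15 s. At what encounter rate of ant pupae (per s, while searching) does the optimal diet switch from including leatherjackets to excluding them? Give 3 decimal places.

0.071 per s

At the threshold, the rate on ant pupae alone equals the profitability of leatherjackets: λ·4.6/(1 + λ·5.6) = 3.5/15 = 0.2333.
Rearranging, λ(4.6 − 0.2333×5.6) = 0.2333, so λ = 0.2333/3.293 = 0.07085 per s.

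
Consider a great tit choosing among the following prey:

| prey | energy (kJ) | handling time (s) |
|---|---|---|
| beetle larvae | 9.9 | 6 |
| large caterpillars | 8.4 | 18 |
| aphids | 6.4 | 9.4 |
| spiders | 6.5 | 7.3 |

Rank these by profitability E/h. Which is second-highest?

spiders

Profitability E/h (kJ/s): beetle larvae = 9.9/6 = 1.65, large caterpillars = 8.4/18 = 0.467, aphids = 6.4/9.4 = 0.681, spiders = 6.5/7.3 = 0.89.
Ranked: beetle larvae > spiders > aphids > large caterpillars.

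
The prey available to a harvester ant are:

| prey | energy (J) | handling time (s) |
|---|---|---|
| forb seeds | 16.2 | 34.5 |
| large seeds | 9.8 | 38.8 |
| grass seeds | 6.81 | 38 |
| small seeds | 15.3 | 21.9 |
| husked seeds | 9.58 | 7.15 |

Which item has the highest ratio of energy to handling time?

Profitability E/h (J/s): forb seeds = 16.2/34.5 = 0.47, large seeds = 9.8/38.8 = 0.253, grass seeds = 6.81/38 = 0.179, small seeds = 15.3/21.9 = 0.699, husked seeds = 9.58/7.15 = 1.34.
Ranked: husked seeds > small seeds > forb seeds > large seeds > grass seeds.

husked seeds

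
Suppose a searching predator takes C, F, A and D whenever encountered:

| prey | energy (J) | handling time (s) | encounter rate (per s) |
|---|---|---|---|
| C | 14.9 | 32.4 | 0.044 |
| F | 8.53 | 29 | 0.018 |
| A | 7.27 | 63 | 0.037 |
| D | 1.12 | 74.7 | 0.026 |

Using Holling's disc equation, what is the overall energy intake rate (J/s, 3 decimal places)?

Energy encountered per unit search time: 0.044×14.9 + 0.018×8.53 + 0.037×7.27 + 0.026×1.12 = 1.107 J/s.
Handling time per unit search time: 0.044×32.4 + 0.018×29 + 0.037×63 + 0.026×74.7 = 6.221.
Rate = 1.107/(1 + 6.221) = 0.1533 J/s.

0.153 J/s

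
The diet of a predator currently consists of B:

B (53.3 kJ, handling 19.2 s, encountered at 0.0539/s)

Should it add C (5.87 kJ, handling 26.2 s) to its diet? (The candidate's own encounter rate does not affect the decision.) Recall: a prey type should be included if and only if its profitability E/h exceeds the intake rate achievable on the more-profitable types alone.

On B alone, R = ΣλE/(1+Σλh) = 2.873/2.035 = 1.412 kJ/s.
Profitability of C: 5.87/26.2 = 0.224 kJ/s.
Since 0.224 < R, time spent handling C is better spent searching.

No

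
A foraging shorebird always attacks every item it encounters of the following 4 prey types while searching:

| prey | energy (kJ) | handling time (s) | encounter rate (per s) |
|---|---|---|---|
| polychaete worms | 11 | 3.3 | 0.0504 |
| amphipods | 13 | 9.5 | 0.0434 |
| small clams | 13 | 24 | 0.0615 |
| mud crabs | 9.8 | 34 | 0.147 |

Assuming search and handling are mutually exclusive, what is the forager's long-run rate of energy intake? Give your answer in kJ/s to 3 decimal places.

Energy encountered per unit search time: 0.0504×11 + 0.0434×13 + 0.0615×13 + 0.147×9.8 = 3.359 kJ/s.
Handling time per unit search time: 0.0504×3.3 + 0.0434×9.5 + 0.0615×24 + 0.147×34 = 7.053.
Rate = 3.359/(1 + 7.053) = 0.4171 kJ/s.

0.417 kJ/s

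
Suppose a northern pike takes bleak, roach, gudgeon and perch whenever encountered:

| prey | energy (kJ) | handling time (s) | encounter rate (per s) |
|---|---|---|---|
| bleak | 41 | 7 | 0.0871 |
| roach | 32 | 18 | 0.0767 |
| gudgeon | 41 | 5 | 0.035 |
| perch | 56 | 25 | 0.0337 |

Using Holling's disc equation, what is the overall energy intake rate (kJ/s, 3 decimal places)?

2.332 kJ/s

R = Σλ_iE_i / (1 + Σλ_ih_i)
Numerator: 0.0871×41 + 0.0767×32 + 0.035×41 + 0.0337×56 = 9.348
Denominator: 1 + 0.0871×7 + 0.0767×18 + 0.035×5 + 0.0337×25 = 4.008
R = 9.348/4.008 = 2.332 kJ/s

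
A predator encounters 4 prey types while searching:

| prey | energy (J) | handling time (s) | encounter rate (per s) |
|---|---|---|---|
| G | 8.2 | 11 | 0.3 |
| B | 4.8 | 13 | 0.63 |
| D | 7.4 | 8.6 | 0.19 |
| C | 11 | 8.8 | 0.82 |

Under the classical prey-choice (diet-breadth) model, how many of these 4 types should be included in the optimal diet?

1

E/h in descending order: C 1.25, D 0.86, G 0.745, B 0.369 J/s. The optimal diet is the largest prefix of this list for which every included type satisfies E_i/h_i > R on the types above it.
Rate on top 1: 1.098. D: 0.86 < 1.098 → exclude; stop.
Optimal diet: C — 1 of 4 types.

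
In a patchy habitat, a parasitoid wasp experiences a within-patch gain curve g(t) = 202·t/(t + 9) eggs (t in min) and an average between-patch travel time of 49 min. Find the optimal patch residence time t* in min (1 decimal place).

21.0 min

Optimal t* satisfies g'(t*) = g(t*)/(T + t*).
g'(t) = 202·9/(t + 9)². Setting 202·9/(t+9)² = 202t/[(t+9)(49+t)] gives 9(49+t) = t(t+9), so t² = 9×49 = 441.
t* = √441 = 21 min.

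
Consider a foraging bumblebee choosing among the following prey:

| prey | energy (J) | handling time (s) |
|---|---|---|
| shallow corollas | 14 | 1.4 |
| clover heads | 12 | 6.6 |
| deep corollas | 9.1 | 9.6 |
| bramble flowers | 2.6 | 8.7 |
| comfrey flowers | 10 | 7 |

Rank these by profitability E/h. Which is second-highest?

clover heads

In descending order of E/h:
shallow corollas: 14/1.4 = 10 J/s
clover heads: 12/6.6 = 1.82 J/s
comfrey flowers: 10/7 = 1.43 J/s
deep corollas: 9.1/9.6 = 0.948 J/s
bramble flowers: 2.6/8.7 = 0.299 J/s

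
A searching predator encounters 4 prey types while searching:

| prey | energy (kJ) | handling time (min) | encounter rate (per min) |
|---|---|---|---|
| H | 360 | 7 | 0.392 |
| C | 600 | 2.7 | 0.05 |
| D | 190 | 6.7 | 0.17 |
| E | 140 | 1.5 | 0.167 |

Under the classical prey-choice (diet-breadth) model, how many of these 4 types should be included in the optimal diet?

3

Rank by E/h (kJ/min): C 222, E 93.3, H 51.4, D 28.4. Include each in turn until the next type's E/h falls below the running intake rate.
Rate on top 1: 26.43. E: 93.3 > 26.43 → include.
Rate on top 2: 38.53. H: 51.4 > 38.53 → include.
Rate on top 3: 47.1. D: 28.4 < 47.1 → exclude; stop.
Optimal diet: C, E, H — 3 of 4 types.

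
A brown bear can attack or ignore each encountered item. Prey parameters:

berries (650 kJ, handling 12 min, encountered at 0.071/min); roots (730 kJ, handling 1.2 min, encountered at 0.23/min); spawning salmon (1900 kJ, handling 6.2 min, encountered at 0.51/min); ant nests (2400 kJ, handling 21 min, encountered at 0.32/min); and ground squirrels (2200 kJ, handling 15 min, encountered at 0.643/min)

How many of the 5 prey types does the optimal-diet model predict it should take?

2

Profitabilities (E/h, kJ/min): roots 608, spawning salmon 306, ground squirrels 147, ant nests 114, berries 54.2. Add prey in this order while the next type's profitability exceeds the intake rate on those already taken.
Rate on top 1: 131.6. spawning salmon: 306 > 131.6 → include.
Rate on top 2: 256.2. ground squirrels: 147 < 256.2 → exclude; stop.
Optimal diet: roots, spawning salmon — 2 of 5 types.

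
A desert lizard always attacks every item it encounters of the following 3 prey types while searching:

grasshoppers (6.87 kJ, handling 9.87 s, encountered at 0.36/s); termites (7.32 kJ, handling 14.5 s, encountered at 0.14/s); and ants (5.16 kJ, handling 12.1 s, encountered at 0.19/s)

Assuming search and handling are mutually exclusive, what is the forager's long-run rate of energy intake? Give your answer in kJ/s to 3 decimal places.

0.504 kJ/s

R = (0.36×6.87 + 0.14×7.32 + 0.19×5.16) / (1 + 0.36×9.87 + 0.14×14.5 + 0.19×12.1) = 4.478/8.882 = 0.5042 kJ/s.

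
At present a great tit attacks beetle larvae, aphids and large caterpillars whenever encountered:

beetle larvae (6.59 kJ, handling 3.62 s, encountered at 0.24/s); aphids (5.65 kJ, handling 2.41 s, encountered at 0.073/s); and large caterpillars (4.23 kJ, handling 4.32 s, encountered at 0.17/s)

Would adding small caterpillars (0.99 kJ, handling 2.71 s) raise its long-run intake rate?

Current rate: (0.24×6.59 + 0.073×5.65 + 0.17×4.23)/(1 + 0.24×3.62 + 0.073×2.41 + 0.17×4.32) = 0.9763 kJ/s.
small caterpillars: E/h = 0.99/2.71 = 0.3653 kJ/s.
Since 0.3653 < R, time spent handling small caterpillars is better spent searching.

No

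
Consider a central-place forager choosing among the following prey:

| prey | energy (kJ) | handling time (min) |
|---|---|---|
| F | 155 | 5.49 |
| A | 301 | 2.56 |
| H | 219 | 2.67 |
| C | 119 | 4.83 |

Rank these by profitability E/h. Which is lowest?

C

Profitability E/h (kJ/min): F = 155/5.49 = 28.2, A = 301/2.56 = 118, H = 219/2.67 = 82, C = 119/4.83 = 24.6.
Ranked: A > H > F > C.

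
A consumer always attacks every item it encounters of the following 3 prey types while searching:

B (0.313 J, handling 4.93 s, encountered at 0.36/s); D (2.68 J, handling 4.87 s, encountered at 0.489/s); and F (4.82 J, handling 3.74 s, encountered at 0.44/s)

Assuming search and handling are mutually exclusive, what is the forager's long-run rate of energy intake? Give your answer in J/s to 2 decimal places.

0.52 J/s

R = (0.36×0.313 + 0.489×2.68 + 0.44×4.82) / (1 + 0.36×4.93 + 0.489×4.87 + 0.44×3.74) = 3.544/6.802 = 0.521 J/s.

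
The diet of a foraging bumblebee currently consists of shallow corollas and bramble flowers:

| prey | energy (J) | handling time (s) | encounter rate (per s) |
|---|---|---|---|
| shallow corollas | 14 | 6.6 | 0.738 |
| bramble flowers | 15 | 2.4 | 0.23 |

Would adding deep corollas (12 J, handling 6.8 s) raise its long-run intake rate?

On shallow corollas and bramble flowers alone, R = ΣλE/(1+Σλh) = 13.78/6.423 = 2.146 J/s.
Profitability of deep corollas: 12/6.8 = 1.765 J/s.
1.765 < 2.146, so adding deep corollas would lower the average — exclude it.

No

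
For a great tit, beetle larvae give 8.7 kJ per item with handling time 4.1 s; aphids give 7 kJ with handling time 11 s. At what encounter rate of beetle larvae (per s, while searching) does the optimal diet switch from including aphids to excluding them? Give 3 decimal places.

0.104 per s

The zero-one rule: include aphids iff E₂/h₂ > λE₁/(1+λh₁). Equality gives the switch point.
λE₁h₂ = E₂ + λE₂h₁ ⇒ λ = E₂/(E₁h₂ − E₂h₁) = 7/(95.7 − 28.7) = 0.1045 per s.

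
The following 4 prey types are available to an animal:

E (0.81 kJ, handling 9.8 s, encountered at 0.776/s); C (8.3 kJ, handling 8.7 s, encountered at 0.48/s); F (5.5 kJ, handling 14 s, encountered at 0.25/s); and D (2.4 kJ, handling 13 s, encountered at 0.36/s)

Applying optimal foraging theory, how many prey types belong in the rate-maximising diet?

Rank by E/h (kJ/s): C 0.954, F 0.393, D 0.185, E 0.0827. Include each in turn until the next type's E/h falls below the running intake rate.
Rate on top 1: 0.7697. F: 0.393 < 0.7697 → exclude; stop.
Optimal diet: C — 1 of 4 types.

1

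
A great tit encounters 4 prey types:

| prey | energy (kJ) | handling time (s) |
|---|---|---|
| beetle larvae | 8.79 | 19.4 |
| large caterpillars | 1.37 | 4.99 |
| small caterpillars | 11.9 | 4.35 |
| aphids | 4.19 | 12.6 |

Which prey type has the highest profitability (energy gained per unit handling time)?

In descending order of E/h:
small caterpillars: 11.9/4.35 = 2.74 kJ/s
beetle larvae: 8.79/19.4 = 0.453 kJ/s
aphids: 4.19/12.6 = 0.333 kJ/s
large caterpillars: 1.37/4.99 = 0.275 kJ/s

small caterpillars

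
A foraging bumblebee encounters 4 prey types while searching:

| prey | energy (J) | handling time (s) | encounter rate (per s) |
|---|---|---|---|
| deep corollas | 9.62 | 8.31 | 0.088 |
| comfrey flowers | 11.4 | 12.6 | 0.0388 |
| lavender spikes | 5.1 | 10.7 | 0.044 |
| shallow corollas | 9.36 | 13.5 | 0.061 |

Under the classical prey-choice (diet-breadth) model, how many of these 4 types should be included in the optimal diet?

Rank by E/h (J/s): deep corollas 1.16, comfrey flowers 0.905, shallow corollas 0.693, lavender spikes 0.477. Include each in turn until the next type's E/h falls below the running intake rate.
Rate on top 1: 0.489. comfrey flowers: 0.905 > 0.489 → include.
Rate on top 2: 0.5805. shallow corollas: 0.693 > 0.5805 → include.
Rate on top 3: 0.6111. lavender spikes: 0.477 < 0.6111 → exclude; stop.
Optimal diet: deep corollas, comfrey flowers, shallow corollas — 3 of 4 types.

3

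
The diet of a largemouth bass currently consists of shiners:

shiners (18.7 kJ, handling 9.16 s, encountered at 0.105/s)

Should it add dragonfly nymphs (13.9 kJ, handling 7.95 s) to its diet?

Yes

Current rate: (0.105×18.7)/(1 + 0.105×9.16) = 1.001 kJ/s.
Profitability of dragonfly nymphs: 13.9/7.95 = 1.748 kJ/s.
Since 1.748 > R, including dragonfly nymphs increases the long-run rate.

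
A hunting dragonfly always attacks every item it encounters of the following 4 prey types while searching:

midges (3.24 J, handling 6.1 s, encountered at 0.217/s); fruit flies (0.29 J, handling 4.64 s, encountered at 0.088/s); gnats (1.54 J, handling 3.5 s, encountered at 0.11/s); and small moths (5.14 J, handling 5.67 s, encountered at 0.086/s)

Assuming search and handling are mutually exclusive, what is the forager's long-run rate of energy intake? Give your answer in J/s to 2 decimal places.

Energy encountered per unit search time: 0.217×3.24 + 0.088×0.29 + 0.11×1.54 + 0.086×5.14 = 1.34 J/s.
Handling time per unit search time: 0.217×6.1 + 0.088×4.64 + 0.11×3.5 + 0.086×5.67 = 2.605.
Rate = 1.34/(1 + 2.605) = 0.3718 J/s.

0.37 J/s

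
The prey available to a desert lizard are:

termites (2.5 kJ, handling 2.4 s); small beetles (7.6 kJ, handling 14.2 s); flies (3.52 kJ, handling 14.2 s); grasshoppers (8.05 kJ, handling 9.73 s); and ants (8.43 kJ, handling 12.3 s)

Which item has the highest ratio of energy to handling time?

termites

In descending order of E/h:
termites: 2.5/2.4 = 1.04 kJ/s
grasshoppers: 8.05/9.73 = 0.827 kJ/s
ants: 8.43/12.3 = 0.685 kJ/s
small beetles: 7.6/14.2 = 0.535 kJ/s
flies: 3.52/14.2 = 0.248 kJ/s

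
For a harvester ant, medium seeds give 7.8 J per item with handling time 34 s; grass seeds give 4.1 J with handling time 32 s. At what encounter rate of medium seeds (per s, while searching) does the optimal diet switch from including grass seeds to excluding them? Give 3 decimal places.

Drop grass seeds once their profitability E₂/h₂ falls below the rate achievable on medium seeds alone: E₂/h₂ = λE₁/(1 + λh₁).
Solve for λ: λE₁h₂ = E₂(1 + λh₁) → λ(E₁h₂ − E₂h₁) = E₂ → λ = E₂/(E₁h₂ − E₂h₁).
λ = 4.1/(7.8×32 − 4.1×34) = 4.1/110.2 = 0.03721 per s.

0.037 per s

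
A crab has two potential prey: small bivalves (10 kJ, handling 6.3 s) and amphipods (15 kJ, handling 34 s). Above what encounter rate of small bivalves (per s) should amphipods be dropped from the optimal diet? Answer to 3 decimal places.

At the threshold, the rate on small bivalves alone equals the profitability of amphipods: λ·10/(1 + λ·6.3) = 15/34 = 0.4412.
Rearranging, λ(10 − 0.4412×6.3) = 0.4412, so λ = 0.4412/7.221 = 0.0611 per s.

0.061 per s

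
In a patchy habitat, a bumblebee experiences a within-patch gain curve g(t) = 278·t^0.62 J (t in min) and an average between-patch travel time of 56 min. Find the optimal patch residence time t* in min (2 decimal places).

Optimal t* satisfies g'(t*) = g(t*)/(T + t*).
g'(t) = 0.62·278·t^-0.38. Setting 0.62·278·t^-0.38 = 278·t^0.62/(56+t) gives 0.62(56+t) = t, so 0.38·t = 0.62×56.
t* = 0.62×56/0.38 = 91.37 min.

91.37 min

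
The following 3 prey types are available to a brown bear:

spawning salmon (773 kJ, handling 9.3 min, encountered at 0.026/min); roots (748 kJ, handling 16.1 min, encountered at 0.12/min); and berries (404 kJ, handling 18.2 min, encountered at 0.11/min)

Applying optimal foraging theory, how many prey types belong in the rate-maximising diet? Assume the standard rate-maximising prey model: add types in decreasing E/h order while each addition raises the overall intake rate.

Profitabilities (E/h, kJ/min): spawning salmon 83.1, roots 46.5, berries 22.2. Add prey in this order while the next type's profitability exceeds the intake rate on those already taken.
Rate on top 1: 16.18. roots: 46.5 > 16.18 → include.
Rate on top 2: 34.61. berries: 22.2 < 34.61 → exclude; stop.
Optimal diet: spawning salmon, roots — 2 of 3 types.

2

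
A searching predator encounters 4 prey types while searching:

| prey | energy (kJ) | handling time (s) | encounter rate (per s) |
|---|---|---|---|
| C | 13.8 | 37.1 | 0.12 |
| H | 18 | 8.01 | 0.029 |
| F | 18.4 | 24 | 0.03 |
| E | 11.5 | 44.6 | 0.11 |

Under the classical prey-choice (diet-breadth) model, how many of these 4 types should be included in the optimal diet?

Rank by E/h (kJ/s): H 2.25, F 0.767, C 0.372, E 0.258. Include each in turn until the next type's E/h falls below the running intake rate.
Rate on top 1: 0.4236. F: 0.767 > 0.4236 → include.
Rate on top 2: 0.5501. C: 0.372 < 0.5501 → exclude; stop.
Optimal diet: H, F — 2 of 4 types.

2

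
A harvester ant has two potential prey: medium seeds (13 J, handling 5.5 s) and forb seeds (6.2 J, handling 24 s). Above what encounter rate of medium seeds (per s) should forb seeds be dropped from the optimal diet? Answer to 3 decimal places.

0.022 per s

The zero-one rule: include forb seeds iff E₂/h₂ > λE₁/(1+λh₁). Equality gives the switch point.
λE₁h₂ = E₂ + λE₂h₁ ⇒ λ = E₂/(E₁h₂ − E₂h₁) = 6.2/(312 − 34.1) = 0.02231 per s.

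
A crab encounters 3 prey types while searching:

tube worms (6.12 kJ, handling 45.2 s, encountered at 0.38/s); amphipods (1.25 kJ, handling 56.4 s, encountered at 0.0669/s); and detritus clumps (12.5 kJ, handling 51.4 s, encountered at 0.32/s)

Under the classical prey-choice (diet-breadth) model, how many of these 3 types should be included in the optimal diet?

Profitabilities (E/h, kJ/s): detritus clumps 0.243, tube worms 0.135, amphipods 0.0222. Add prey in this order while the next type's profitability exceeds the intake rate on those already taken.
Rate on top 1: 0.2293. tube worms: 0.135 < 0.2293 → exclude; stop.
Optimal diet: detritus clumps — 1 of 3 types.

1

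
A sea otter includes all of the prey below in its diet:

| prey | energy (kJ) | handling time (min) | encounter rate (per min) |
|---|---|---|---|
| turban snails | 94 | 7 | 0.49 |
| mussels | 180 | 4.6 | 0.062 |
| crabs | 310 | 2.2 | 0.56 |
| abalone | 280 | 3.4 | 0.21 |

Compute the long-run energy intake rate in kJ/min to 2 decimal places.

43.48 kJ/min

R = (0.49×94 + 0.062×180 + 0.56×310 + 0.21×280) / (1 + 0.49×7 + 0.062×4.6 + 0.56×2.2 + 0.21×3.4) = 289.6/6.661 = 43.48 kJ/min.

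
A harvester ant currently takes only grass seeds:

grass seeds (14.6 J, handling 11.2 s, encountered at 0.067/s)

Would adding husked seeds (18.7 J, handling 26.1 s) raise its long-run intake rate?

Intake rate on the current diet: R = (0.067×14.6) / (1 + 0.067×11.2) = 0.9782/1.75 = 0.5588 J/s.
Profitability of husked seeds: 18.7/26.1 = 0.7165 J/s.
0.7165 > 0.5588, so adding husked seeds raises the average — include it.

Yes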